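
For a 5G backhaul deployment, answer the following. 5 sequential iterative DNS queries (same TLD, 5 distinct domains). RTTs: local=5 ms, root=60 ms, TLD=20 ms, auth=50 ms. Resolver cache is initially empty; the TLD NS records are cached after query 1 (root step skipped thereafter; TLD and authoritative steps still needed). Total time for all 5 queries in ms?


Lookup 1 (cold cache): local + root + TLD + auth = 5 + 60 + 20 + 50 = 135 ms
Lookups 2..5 (TLD NS cached -> skip root; new domain -> still ask TLD and auth): local + TLD + auth = 5 + 20 + 50 = 75 ms each
Remaining 4 lookups: 4 * 75 = 300 ms
Total = 135 + 300 = 435 ms

435


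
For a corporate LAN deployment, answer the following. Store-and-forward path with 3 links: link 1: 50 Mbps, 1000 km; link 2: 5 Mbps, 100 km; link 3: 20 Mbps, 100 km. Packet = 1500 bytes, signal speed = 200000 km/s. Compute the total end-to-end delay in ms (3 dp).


Packet = 1500 bytes = 12000 bits. Store-and-forward: sum (t_trans + t_prop) per link.
Link 1: t_trans = 12000/(50*10^6) s = 0.2400 ms; t_prop = 1000/200000 s = 5.0000 ms; subtotal = 5.2400 ms
Link 2: t_trans = 12000/(5*10^6) s = 2.4000 ms; t_prop = 100/200000 s = 0.5000 ms; subtotal = 2.9000 ms
Link 3: t_trans = 12000/(20*10^6) s = 0.6000 ms; t_prop = 100/200000 s = 0.5000 ms; subtotal = 1.1000 ms
End-to-end = 5.2400 + 2.9000 + 1.1000 = 9.2400 ms -> 9.240 ms (3 dp)

9.240


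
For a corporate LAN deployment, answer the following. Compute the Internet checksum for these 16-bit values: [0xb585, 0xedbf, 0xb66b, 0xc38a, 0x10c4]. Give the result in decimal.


Given words: [0xb585, 0xedbf, 0xb66b, 0xc38a, 0x10c4]
Step 1: Sum all words
Raw sum = 46469 + 60863 + 46699 + 50058 + 4292 = 208381
Step 2: Fold carry: (11773 + 3) = 11776
One's complement = ~11776 & 0xFFFF = 53759

53759


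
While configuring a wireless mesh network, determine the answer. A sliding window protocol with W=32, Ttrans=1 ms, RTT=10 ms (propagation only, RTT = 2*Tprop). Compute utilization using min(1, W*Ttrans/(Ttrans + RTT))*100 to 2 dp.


Given: W = 32, Ttrans = 1 ms, RTT = 10 ms (= 2 * Tprop, Tprop = 5 ms)
Cycle time = Ttrans + RTT = 1 + 10 = 11 ms (first packet sent until its ACK returns)
W * Ttrans = 32 * 1 = 32 ms of sending per cycle
W * Ttrans / (Ttrans + RTT) = 32 / 11 = 2.909091
U = min(1, 2.909091) = 1.000000
U% = 100.00%

100.00


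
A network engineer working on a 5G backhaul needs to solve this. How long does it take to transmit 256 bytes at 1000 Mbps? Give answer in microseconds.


Given: packet = 256 bytes, bandwidth = 1000 Mbps
Packet in bits = 256 * 8 = 2048 bits
Bandwidth = 1000 * 10^6 = 1000000000 bps
Time = 2048 / 1000000000 seconds
Time in us = 2048 * 10^6 / 1000000000 = 2.048

2.048


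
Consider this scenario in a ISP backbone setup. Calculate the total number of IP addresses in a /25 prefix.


Given: CIDR prefix /25
Host bits = 32 - 25 = 7
Total addresses = 2^7 = 128

128


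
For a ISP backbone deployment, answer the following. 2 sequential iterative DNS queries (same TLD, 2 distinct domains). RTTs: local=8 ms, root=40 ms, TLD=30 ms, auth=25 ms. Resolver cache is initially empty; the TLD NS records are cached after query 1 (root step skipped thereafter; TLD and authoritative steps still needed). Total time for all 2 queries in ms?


Lookup 1 (cold cache): local + root + TLD + auth = 8 + 40 + 30 + 25 = 103 ms
Lookups 2..2 (TLD NS cached -> skip root; new domain -> still ask TLD and auth): local + TLD + auth = 8 + 30 + 25 = 63 ms each
Remaining 1 lookups: 1 * 63 = 63 ms
Total = 103 + 63 = 166 ms

166


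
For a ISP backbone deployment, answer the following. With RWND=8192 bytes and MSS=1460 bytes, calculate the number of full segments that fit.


Given: RWND = 8192 bytes, MSS = 1460 bytes
Full segments = floor(RWND / MSS)
Full segments = floor(8192 / 1460)
Full segments = floor(5.611) = 5

5


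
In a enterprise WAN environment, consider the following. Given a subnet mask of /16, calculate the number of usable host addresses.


Given: subnet mask /16
Host bits = 32 - 16 = 16
Total addresses = 2^16 = 65536
Usable hosts = 65536 - 2 (network + broadcast) = 65534

65534


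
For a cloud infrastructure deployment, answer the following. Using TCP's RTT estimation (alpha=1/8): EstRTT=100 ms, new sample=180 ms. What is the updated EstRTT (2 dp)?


Given: EstRTT = 100 ms, SampleRTT = 180 ms, alpha = 1/8
New EstRTT = (1 - alpha) * EstRTT + alpha * SampleRTT
(7/8) * 100 = 87.5
(1/8) * 180 = 22.5
New EstRTT = 87.5 + 22.5 = 110 ms -> 110.00 ms (2 dp)

110.00


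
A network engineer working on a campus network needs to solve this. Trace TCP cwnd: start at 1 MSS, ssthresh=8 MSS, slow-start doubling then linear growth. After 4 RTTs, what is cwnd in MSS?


RTT 0: cwnd = 1 MSS (initial)
RTT 1: cwnd = 2 MSS (slow start, doubled)
RTT 2: cwnd = 4 MSS (slow start, doubled)
RTT 3: cwnd = 8 MSS (slow start, doubled)
RTT 4: cwnd = 9 MSS (congestion avoidance, +1)

9


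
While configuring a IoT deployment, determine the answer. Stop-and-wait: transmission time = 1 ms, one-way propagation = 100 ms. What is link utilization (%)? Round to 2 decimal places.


Given: Ttrans = 1 ms, Tprop = 100 ms
RTT = 2 * Tprop = 2 * 100 = 200 ms
U = Ttrans / (Ttrans + RTT)
U = 1 / (1 + 200)
U = 1 / 201 = 0.004975
U% = 0.50%

0.50


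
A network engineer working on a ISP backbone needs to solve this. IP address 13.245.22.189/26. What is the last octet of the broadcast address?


Given: IP = 13.245.22.189, prefix = /26
Host bits = 32 - 26 = 6
Network last octet = 189 AND mask = 128
Host part size = 2^6 - 1 = 63
Broadcast last octet = 128 OR 63 = 191

191


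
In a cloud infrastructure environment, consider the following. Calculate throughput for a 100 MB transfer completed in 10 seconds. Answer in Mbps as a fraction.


Given: file = 100 MB, time = 10 s
File in Mb = 100 * 8 = 800 Mb
Throughput = 800 / 10 Mbps
Throughput = 80 Mbps

80


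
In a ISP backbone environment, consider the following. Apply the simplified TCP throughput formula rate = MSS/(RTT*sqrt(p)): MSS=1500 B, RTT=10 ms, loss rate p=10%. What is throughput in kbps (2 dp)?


Given: MSS = 1500 bytes, RTT = 10 ms, loss = 10%
RTT in seconds = 10 / 1000 = 0.01
Loss rate = 10% = 0.1
sqrt(loss) = sqrt(0.1) = 0.316227766017
Throughput (bytes/s) = 1500 / (0.01 * 0.316227766017) = 474341.6490
Throughput (kbps) = 474341.6490 * 8 / 1000 = 3794.733192 -> 3794.73 kbps (2 dp)

3794.73


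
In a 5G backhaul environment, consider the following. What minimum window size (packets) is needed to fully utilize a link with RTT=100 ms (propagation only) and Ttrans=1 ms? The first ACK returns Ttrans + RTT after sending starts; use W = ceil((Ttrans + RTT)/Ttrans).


Given: Ttrans = 1 ms, RTT = 100 ms (= 2 * Tprop, Tprop = 50 ms)
Time until first ACK returns = Ttrans + RTT = 1 + 100 = 101 ms
Need W * Ttrans >= Ttrans + RTT  ->  W >= (Ttrans + RTT) / Ttrans
(Ttrans + RTT) / Ttrans = 101 / 1 = 101
W_min = ceil(101) = 101

101


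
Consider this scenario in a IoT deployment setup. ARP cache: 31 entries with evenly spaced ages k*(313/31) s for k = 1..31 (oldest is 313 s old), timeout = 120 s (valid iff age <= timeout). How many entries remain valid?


Ages are k * 313/31 s for k = 1..31 (spacing = 10.0968 s).
Entry k is valid iff k * 313/31 <= 120 iff k <= 31 * 120 / 313 = 11.8850
n_valid = floor(11.8850) = 11
(n_stale = 31 - 11 = 20)

11


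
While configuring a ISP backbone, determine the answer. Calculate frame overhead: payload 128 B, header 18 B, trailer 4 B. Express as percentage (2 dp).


Given: payload = 128 B, header = 18 B, trailer = 4 B
Overhead bytes = header + trailer = 18 + 4 = 22
Total frame = payload + overhead = 128 + 22 = 150
Overhead % = 22 / 150 * 100 = 14.6667% -> 14.67% (2 dp)

14.67


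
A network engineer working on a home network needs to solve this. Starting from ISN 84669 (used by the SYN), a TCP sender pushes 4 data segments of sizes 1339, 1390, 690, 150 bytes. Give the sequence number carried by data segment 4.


The SYN occupies sequence number ISN = 84669, so the first data byte is ISN + 1 = 84670.
SEQ of data segment i = (ISN + 1) + sum of payload sizes of segments 1..i-1.
Segment 1: SEQ = 84670, payload = 1339 bytes
Segment 2: SEQ = 86009, payload = 1390 bytes
Segment 3: SEQ = 87399, payload = 690 bytes
Segment 4: SEQ = 88089, payload = 150 bytes
SEQ of segment 4 = 84670 + 1339 + 1390 + 690 = 88089

88089


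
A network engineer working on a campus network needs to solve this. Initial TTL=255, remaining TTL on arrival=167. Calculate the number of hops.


Given: initial TTL = 255, received TTL = 167
Hops = initial TTL - received TTL
Hops = 255 - 167 = 88

88


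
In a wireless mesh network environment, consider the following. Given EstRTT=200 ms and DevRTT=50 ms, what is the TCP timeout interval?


Given: EstRTT = 200 ms, DevRTT = 50 ms
Timeout = EstRTT + 4 * DevRTT
4 * DevRTT = 4 * 50 = 200
Timeout = 200 + 200 = 400 ms

400


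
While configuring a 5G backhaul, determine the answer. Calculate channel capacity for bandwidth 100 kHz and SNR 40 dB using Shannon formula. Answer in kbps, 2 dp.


Given: B = 100 kHz, SNR = 40 dB
SNR linear = 10^(40/10) = 10000
1 + SNR = 10001
log2(10001) = 13.2878566418
C = 100 * 1000 * 13.2878566418 = 1328785.6642 bps
C = 1328.785664 kbps -> 1328.79 kbps (2 dp)

1328.79


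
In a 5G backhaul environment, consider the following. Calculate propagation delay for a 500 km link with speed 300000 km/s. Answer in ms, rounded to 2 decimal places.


Given: distance = 500 km, speed = 300000 km/s
Delay = distance / speed = 500 / 300000 seconds
Delay in ms = 500 * 1000 / 300000
Delay = 1.6667 ms
Rounded to 2 dp = 1.67 ms

1.67


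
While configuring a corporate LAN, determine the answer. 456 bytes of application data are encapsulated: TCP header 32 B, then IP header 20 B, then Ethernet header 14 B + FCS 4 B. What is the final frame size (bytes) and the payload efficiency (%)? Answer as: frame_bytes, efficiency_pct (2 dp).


TCP segment = 456 + 32 = 488 B
IP packet = 488 + 20 = 508 B
Ethernet frame = 508 + 14 + 4 = 526 B
Efficiency = app / frame = 456 / 526 = 0.866920 = 86.6920% -> 86.69% (2 dp)

526, 86.69


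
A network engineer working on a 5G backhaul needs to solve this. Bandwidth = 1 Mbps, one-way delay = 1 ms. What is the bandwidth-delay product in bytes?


Given: bandwidth = 1 Mbps, delay = 1 ms
BDP in bits = 1 * 10^6 * 1 / 1000
BDP in bits = 1000
BDP in bytes = 1000 / 8 = 125

125


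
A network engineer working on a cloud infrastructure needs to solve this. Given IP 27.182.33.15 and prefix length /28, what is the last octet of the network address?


Given: IP = 27.182.33.15, prefix = /28
Subnet mask = 255.255.255.240
Last octet of IP: 15
Last octet of mask: 240
Network last octet = 15 AND 240 = 0

0


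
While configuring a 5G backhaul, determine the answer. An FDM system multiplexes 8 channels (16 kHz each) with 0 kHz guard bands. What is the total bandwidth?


Given: 8 channels, 16 kHz each, guard = 0 kHz
Channel bandwidth = 8 * 16 = 128 kHz
Guard bands = 7 gaps * 0 kHz = 0 kHz
Total = 128 + 0 = 128 kHz

128


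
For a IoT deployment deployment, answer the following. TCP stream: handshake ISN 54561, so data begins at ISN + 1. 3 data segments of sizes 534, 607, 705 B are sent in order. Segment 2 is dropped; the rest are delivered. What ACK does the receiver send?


SYN uses sequence number 54561; first data byte = ISN + 1 = 54562.
Segment 1: SEQ = 54562, len = 534 B, covers [54562, 55095]
Segment 2: SEQ = 55096, len = 607 B, covers [55096, 55702] [LOST]
Segment 3: SEQ = 55703, len = 705 B, covers [55703, 56407]
In-order data received: bytes [54562, 55095] (segments 1..1).
Segment 2 missing -> gap begins at byte 55096; later segments buffered out of order.
Cumulative ACK = next expected in-order byte = 54562 + 534 = 55096

55096


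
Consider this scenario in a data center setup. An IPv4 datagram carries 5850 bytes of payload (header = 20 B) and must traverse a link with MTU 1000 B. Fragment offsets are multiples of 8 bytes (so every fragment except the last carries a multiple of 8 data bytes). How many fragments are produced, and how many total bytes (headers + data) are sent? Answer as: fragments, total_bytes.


Max data per non-final fragment = floor((MTU - header)/8)*8 = floor((1000 - 20)/8)*8 = floor(980/8)*8 = 976 B
Final fragment needs no 8-byte alignment: it can carry up to MTU - header = 980 B
Non-final fragments needed = ceil((payload - 980) / 976) = ceil(4870/976) = ceil(4.9898) = 5
Number of fragments = 5 + 1 = 6
Fragment sizes (data): 5 * 976 B + 970 B (last, 970 <= 980 OK)
Total bytes sent = payload + n_frags * header = 5850 + 6*20 = 5850 + 120 = 5970 B

6, 5970


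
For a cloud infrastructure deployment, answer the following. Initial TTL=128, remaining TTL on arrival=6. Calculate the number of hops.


Given: initial TTL = 128, received TTL = 6
Hops = initial TTL - received TTL
Hops = 128 - 6 = 122

122


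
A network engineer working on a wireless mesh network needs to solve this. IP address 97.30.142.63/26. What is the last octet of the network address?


Given: IP = 97.30.142.63, prefix = /26
Subnet mask = 255.255.255.192
Last octet of IP: 63
Last octet of mask: 192
Network last octet = 63 AND 192 = 0

0


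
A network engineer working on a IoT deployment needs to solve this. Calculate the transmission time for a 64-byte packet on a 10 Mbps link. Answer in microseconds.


Given: packet = 64 bytes, bandwidth = 10 Mbps
Packet in bits = 64 * 8 = 512 bits
Bandwidth = 10 * 10^6 = 10000000 bps
Time = 512 / 10000000 seconds
Time in us = 512 * 10^6 / 10000000 = 51.2

51.2


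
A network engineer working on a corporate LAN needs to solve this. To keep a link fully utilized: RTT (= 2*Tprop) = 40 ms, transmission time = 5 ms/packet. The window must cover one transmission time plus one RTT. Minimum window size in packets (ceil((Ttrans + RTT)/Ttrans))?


Given: Ttrans = 5 ms, RTT = 40 ms (= 2 * Tprop, Tprop = 20 ms)
Time until first ACK returns = Ttrans + RTT = 5 + 40 = 45 ms
Need W * Ttrans >= Ttrans + RTT  ->  W >= (Ttrans + RTT) / Ttrans
(Ttrans + RTT) / Ttrans = 45 / 5 = 9
W_min = ceil(9) = 9

9


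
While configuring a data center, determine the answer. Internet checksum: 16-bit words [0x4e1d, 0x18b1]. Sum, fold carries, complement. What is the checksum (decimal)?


Given words: [0x4e1d, 0x18b1]
Step 1: Sum all words
Raw sum = 19997 + 6321 = 26318
One's complement = ~26318 & 0xFFFF = 39217

39217


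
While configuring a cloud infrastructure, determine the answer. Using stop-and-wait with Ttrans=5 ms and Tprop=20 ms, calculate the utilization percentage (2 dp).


Given: Ttrans = 5 ms, Tprop = 20 ms
RTT = 2 * Tprop = 2 * 20 = 40 ms
U = Ttrans / (Ttrans + RTT)
U = 5 / (5 + 40)
U = 5 / 45 = 0.111111
U% = 11.11%

11.11


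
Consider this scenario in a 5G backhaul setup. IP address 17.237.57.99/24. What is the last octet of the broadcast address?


Given: IP = 17.237.57.99, prefix = /24
Host bits = 32 - 24 = 8
Network last octet = 99 AND mask = 0
Host part size = 2^8 - 1 = 255
Broadcast last octet = 0 OR 255 = 255

255


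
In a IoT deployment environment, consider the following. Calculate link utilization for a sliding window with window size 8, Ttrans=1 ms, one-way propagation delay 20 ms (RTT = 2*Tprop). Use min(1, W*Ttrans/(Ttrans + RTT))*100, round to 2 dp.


Given: W = 8, Ttrans = 1 ms, RTT = 40 ms (= 2 * Tprop, Tprop = 20 ms)
Cycle time = Ttrans + RTT = 1 + 40 = 41 ms (first packet sent until its ACK returns)
W * Ttrans = 8 * 1 = 8 ms of sending per cycle
W * Ttrans / (Ttrans + RTT) = 8 / 41 = 0.195122
U = min(1, 0.195122) = 0.195122
U% = 19.51%

19.51


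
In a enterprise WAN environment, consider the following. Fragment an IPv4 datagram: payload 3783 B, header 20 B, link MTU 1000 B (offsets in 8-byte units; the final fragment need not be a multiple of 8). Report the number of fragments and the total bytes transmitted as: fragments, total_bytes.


Max data per non-final fragment = floor((MTU - header)/8)*8 = floor((1000 - 20)/8)*8 = floor(980/8)*8 = 976 B
Final fragment needs no 8-byte alignment: it can carry up to MTU - header = 980 B
Non-final fragments needed = ceil((payload - 980) / 976) = ceil(2803/976) = ceil(2.8719) = 3
Number of fragments = 3 + 1 = 4
Fragment sizes (data): 3 * 976 B + 855 B (last, 855 <= 980 OK)
Total bytes sent = payload + n_frags * header = 3783 + 4*20 = 3783 + 80 = 3863 B

4, 3863


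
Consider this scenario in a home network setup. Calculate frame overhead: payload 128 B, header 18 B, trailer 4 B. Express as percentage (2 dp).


Given: payload = 128 B, header = 18 B, trailer = 4 B
Overhead bytes = header + trailer = 18 + 4 = 22
Total frame = payload + overhead = 128 + 22 = 150
Overhead % = 22 / 150 * 100 = 14.6667% -> 14.67% (2 dp)

14.67


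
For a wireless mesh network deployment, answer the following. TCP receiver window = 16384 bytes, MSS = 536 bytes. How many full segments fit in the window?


Given: RWND = 16384 bytes, MSS = 536 bytes
Full segments = floor(RWND / MSS)
Full segments = floor(16384 / 536)
Full segments = floor(30.5672) = 30

30


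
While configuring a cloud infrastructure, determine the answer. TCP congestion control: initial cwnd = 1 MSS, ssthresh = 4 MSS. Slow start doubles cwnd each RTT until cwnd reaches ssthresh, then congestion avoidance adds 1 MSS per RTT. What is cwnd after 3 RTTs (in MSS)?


RTT 0: cwnd = 1 MSS (initial)
RTT 1: cwnd = 2 MSS (slow start, doubled)
RTT 2: cwnd = 4 MSS (slow start, doubled)
RTT 3: cwnd = 5 MSS (congestion avoidance, +1)

5


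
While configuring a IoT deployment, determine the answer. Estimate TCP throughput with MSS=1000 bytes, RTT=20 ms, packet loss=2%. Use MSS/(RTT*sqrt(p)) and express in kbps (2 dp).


Given: MSS = 1000 bytes, RTT = 20 ms, loss = 2%
RTT in seconds = 20 / 1000 = 0.02
Loss rate = 2% = 0.02
sqrt(loss) = sqrt(0.02) = 0.141421356237
Throughput (bytes/s) = 1000 / (0.02 * 0.141421356237) = 353553.3906
Throughput (kbps) = 353553.3906 * 8 / 1000 = 2828.427125 -> 2828.43 kbps (2 dp)

2828.43


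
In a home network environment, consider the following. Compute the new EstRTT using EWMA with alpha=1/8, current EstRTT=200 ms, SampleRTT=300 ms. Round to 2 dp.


Given: EstRTT = 200 ms, SampleRTT = 300 ms, alpha = 1/8
New EstRTT = (1 - alpha) * EstRTT + alpha * SampleRTT
(7/8) * 200 = 175
(1/8) * 300 = 37.5
New EstRTT = 175 + 37.5 = 212.5 ms -> 212.50 ms (2 dp)

212.50


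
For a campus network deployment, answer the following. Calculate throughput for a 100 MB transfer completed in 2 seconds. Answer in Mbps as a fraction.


Given: file = 100 MB, time = 2 s
File in Mb = 100 * 8 = 800 Mb
Throughput = 800 / 2 Mbps
Throughput = 400 Mbps

400


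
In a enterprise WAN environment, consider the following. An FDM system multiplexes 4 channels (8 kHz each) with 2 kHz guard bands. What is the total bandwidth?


Given: 4 channels, 8 kHz each, guard = 2 kHz
Channel bandwidth = 4 * 8 = 32 kHz
Guard bands = 3 gaps * 2 kHz = 6 kHz
Total = 32 + 6 = 38 kHz

38


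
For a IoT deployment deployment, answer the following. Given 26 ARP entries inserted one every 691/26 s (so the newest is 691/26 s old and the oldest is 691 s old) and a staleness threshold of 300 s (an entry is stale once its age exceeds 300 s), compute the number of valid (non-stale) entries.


Ages are k * 691/26 s for k = 1..26 (spacing = 26.5769 s).
Entry k is valid iff k * 691/26 <= 300 iff k <= 26 * 300 / 691 = 11.2880
n_valid = floor(11.2880) = 11
(n_stale = 26 - 11 = 15)

11


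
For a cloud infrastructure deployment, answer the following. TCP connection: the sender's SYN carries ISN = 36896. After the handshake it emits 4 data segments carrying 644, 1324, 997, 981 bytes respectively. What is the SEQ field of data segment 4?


The SYN occupies sequence number ISN = 36896, so the first data byte is ISN + 1 = 36897.
SEQ of data segment i = (ISN + 1) + sum of payload sizes of segments 1..i-1.
Segment 1: SEQ = 36897, payload = 644 bytes
Segment 2: SEQ = 37541, payload = 1324 bytes
Segment 3: SEQ = 38865, payload = 997 bytes
Segment 4: SEQ = 39862, payload = 981 bytes
SEQ of segment 4 = 36897 + 644 + 1324 + 997 = 39862

39862


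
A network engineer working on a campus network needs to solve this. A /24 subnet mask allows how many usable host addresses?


Given: subnet mask /24
Host bits = 32 - 24 = 8
Total addresses = 2^8 = 256
Usable hosts = 256 - 2 (network + broadcast) = 254

254


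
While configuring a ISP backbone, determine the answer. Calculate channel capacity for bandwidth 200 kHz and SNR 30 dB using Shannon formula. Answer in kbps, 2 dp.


Given: B = 200 kHz, SNR = 30 dB
SNR linear = 10^(30/10) = 1000
1 + SNR = 1001
log2(1001) = 9.9672262588
C = 200 * 1000 * 9.9672262588 = 1993445.2518 bps
C = 1993.445252 kbps -> 1993.45 kbps (2 dp)

1993.45


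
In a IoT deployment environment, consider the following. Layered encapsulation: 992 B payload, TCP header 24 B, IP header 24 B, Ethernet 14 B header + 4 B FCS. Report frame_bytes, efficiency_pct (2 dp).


TCP segment = 992 + 24 = 1016 B
IP packet = 1016 + 24 = 1040 B
Ethernet frame = 1040 + 14 + 4 = 1058 B
Efficiency = app / frame = 992 / 1058 = 0.937618 = 93.7618% -> 93.76% (2 dp)

1058, 93.76


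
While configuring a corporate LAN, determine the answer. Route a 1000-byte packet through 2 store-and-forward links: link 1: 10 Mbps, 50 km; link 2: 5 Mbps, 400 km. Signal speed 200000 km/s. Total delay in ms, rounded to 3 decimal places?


Packet = 1000 bytes = 8000 bits. Store-and-forward: sum (t_trans + t_prop) per link.
Link 1: t_trans = 8000/(10*10^6) s = 0.8000 ms; t_prop = 50/200000 s = 0.2500 ms; subtotal = 1.0500 ms
Link 2: t_trans = 8000/(5*10^6) s = 1.6000 ms; t_prop = 400/200000 s = 2.0000 ms; subtotal = 3.6000 ms
End-to-end = 1.0500 + 3.6000 = 4.6500 ms -> 4.650 ms (3 dp)

4.650


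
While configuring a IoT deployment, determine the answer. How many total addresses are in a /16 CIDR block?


Given: CIDR prefix /16
Host bits = 32 - 16 = 16
Total addresses = 2^16 = 65536

65536


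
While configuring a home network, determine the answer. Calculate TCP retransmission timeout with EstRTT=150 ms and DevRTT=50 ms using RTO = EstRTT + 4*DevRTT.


Given: EstRTT = 150 ms, DevRTT = 50 ms
Timeout = EstRTT + 4 * DevRTT
4 * DevRTT = 4 * 50 = 200
Timeout = 150 + 200 = 350 ms

350


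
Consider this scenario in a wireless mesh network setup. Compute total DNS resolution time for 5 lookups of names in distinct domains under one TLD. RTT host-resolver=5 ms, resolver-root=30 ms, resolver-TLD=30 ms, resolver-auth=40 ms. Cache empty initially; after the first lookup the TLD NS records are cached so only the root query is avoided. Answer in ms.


Lookup 1 (cold cache): local + root + TLD + auth = 5 + 30 + 30 + 40 = 105 ms
Lookups 2..5 (TLD NS cached -> skip root; new domain -> still ask TLD and auth): local + TLD + auth = 5 + 30 + 40 = 75 ms each
Remaining 4 lookups: 4 * 75 = 300 ms
Total = 105 + 300 = 405 ms

405


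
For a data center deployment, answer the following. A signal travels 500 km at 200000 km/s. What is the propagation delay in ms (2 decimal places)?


Given: distance = 500 km, speed = 200000 km/s
Delay = distance / speed = 500 / 200000 seconds
Delay in ms = 500 * 1000 / 200000
Delay = 2.5000 ms
Rounded to 2 dp = 2.50 ms

2.50


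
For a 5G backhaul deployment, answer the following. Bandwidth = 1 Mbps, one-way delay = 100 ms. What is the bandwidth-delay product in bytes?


Given: bandwidth = 1 Mbps, delay = 100 ms
BDP in bits = 1 * 10^6 * 100 / 1000
BDP in bits = 100000
BDP in bytes = 100000 / 8 = 12500

12500


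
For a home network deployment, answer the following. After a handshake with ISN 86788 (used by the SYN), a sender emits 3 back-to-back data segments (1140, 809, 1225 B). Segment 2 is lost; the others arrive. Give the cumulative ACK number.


SYN uses sequence number 86788; first data byte = ISN + 1 = 86789.
Segment 1: SEQ = 86789, len = 1140 B, covers [86789, 87928]
Segment 2: SEQ = 87929, len = 809 B, covers [87929, 88737] [LOST]
Segment 3: SEQ = 88738, len = 1225 B, covers [88738, 89962]
In-order data received: bytes [86789, 87928] (segments 1..1).
Segment 2 missing -> gap begins at byte 87929; later segments buffered out of order.
Cumulative ACK = next expected in-order byte = 86789 + 1140 = 87929

87929


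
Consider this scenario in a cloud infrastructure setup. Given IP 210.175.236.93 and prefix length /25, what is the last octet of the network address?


Given: IP = 210.175.236.93, prefix = /25
Subnet mask = 255.255.255.128
Last octet of IP: 93
Last octet of mask: 128
Network last octet = 93 AND 128 = 0

0


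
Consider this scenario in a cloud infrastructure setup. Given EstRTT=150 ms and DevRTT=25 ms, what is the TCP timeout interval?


Given: EstRTT = 150 ms, DevRTT = 25 ms
Timeout = EstRTT + 4 * DevRTT
4 * DevRTT = 4 * 25 = 100
Timeout = 150 + 100 = 250 ms

250


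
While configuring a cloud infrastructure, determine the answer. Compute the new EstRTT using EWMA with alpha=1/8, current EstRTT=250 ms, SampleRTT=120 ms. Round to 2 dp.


Given: EstRTT = 250 ms, SampleRTT = 120 ms, alpha = 1/8
New EstRTT = (1 - alpha) * EstRTT + alpha * SampleRTT
(7/8) * 250 = 218.75
(1/8) * 120 = 15
New EstRTT = 218.75 + 15 = 233.75 ms -> 233.75 ms (2 dp)

233.75


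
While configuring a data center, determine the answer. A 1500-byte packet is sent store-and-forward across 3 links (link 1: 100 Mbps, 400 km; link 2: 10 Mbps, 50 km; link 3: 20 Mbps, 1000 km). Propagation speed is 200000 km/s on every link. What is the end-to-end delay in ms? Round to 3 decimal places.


Packet = 1500 bytes = 12000 bits. Store-and-forward: sum (t_trans + t_prop) per link.
Link 1: t_trans = 12000/(100*10^6) s = 0.1200 ms; t_prop = 400/200000 s = 2.0000 ms; subtotal = 2.1200 ms
Link 2: t_trans = 12000/(10*10^6) s = 1.2000 ms; t_prop = 50/200000 s = 0.2500 ms; subtotal = 1.4500 ms
Link 3: t_trans = 12000/(20*10^6) s = 0.6000 ms; t_prop = 1000/200000 s = 5.0000 ms; subtotal = 5.6000 ms
End-to-end = 2.1200 + 1.4500 + 5.6000 = 9.1700 ms -> 9.170 ms (3 dp)

9.170


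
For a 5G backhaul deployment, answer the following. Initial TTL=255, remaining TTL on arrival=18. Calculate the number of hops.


Given: initial TTL = 255, received TTL = 18
Hops = initial TTL - received TTL
Hops = 255 - 18 = 237

237


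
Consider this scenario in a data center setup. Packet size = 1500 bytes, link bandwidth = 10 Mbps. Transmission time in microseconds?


Given: packet = 1500 bytes, bandwidth = 10 Mbps
Packet in bits = 1500 * 8 = 12000 bits
Bandwidth = 10 * 10^6 = 10000000 bps
Time = 12000 / 10000000 seconds
Time in us = 12000 * 10^6 / 10000000 = 1200

1200


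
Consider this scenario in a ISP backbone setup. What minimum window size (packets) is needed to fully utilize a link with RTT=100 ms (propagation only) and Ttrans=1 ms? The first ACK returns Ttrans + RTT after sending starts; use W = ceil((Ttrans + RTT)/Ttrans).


Given: Ttrans = 1 ms, RTT = 100 ms (= 2 * Tprop, Tprop = 50 ms)
Time until first ACK returns = Ttrans + RTT = 1 + 100 = 101 ms
Need W * Ttrans >= Ttrans + RTT  ->  W >= (Ttrans + RTT) / Ttrans
(Ttrans + RTT) / Ttrans = 101 / 1 = 101
W_min = ceil(101) = 101

101


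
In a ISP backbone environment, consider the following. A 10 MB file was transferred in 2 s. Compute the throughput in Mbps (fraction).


Given: file = 10 MB, time = 2 s
File in Mb = 10 * 8 = 80 Mb
Throughput = 80 / 2 Mbps
Throughput = 40 Mbps

40


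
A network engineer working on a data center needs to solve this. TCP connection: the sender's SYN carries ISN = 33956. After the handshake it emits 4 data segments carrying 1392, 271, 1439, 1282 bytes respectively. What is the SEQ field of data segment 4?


The SYN occupies sequence number ISN = 33956, so the first data byte is ISN + 1 = 33957.
SEQ of data segment i = (ISN + 1) + sum of payload sizes of segments 1..i-1.
Segment 1: SEQ = 33957, payload = 1392 bytes
Segment 2: SEQ = 35349, payload = 271 bytes
Segment 3: SEQ = 35620, payload = 1439 bytes
Segment 4: SEQ = 37059, payload = 1282 bytes
SEQ of segment 4 = 33957 + 1392 + 271 + 1439 = 37059

37059


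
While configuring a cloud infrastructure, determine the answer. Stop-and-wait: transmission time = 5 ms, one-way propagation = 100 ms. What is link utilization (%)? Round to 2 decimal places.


Given: Ttrans = 5 ms, Tprop = 100 ms
RTT = 2 * Tprop = 2 * 100 = 200 ms
U = Ttrans / (Ttrans + RTT)
U = 5 / (5 + 200)
U = 5 / 205 = 0.02439
U% = 2.44%

2.44


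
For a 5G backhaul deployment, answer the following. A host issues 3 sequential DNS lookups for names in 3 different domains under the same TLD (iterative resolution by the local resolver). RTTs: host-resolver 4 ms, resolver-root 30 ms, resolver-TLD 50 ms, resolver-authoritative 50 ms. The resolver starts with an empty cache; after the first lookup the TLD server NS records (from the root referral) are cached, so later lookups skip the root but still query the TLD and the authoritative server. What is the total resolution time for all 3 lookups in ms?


Lookup 1 (cold cache): local + root + TLD + auth = 4 + 30 + 50 + 50 = 134 ms
Lookups 2..3 (TLD NS cached -> skip root; new domain -> still ask TLD and auth): local + TLD + auth = 4 + 50 + 50 = 104 ms each
Remaining 2 lookups: 2 * 104 = 208 ms
Total = 134 + 208 = 342 ms

342


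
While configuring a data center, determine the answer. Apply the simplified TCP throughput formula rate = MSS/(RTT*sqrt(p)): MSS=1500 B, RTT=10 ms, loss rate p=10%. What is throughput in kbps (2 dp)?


Given: MSS = 1500 bytes, RTT = 10 ms, loss = 10%
RTT in seconds = 10 / 1000 = 0.01
Loss rate = 10% = 0.1
sqrt(loss) = sqrt(0.1) = 0.316227766017
Throughput (bytes/s) = 1500 / (0.01 * 0.316227766017) = 474341.6490
Throughput (kbps) = 474341.6490 * 8 / 1000 = 3794.733192 -> 3794.73 kbps (2 dp)

3794.73


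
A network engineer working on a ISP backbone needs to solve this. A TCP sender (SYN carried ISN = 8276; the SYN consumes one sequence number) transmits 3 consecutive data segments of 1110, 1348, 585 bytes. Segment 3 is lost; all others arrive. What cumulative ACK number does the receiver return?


SYN uses sequence number 8276; first data byte = ISN + 1 = 8277.
Segment 1: SEQ = 8277, len = 1110 B, covers [8277, 9386]
Segment 2: SEQ = 9387, len = 1348 B, covers [9387, 10734]
Segment 3: SEQ = 10735, len = 585 B, covers [10735, 11319] [LOST]
In-order data received: bytes [8277, 10734] (segments 1..2).
Segment 3 missing -> gap begins at byte 10735.
Cumulative ACK = next expected in-order byte = 8277 + 1110 + 1348 = 10735

10735


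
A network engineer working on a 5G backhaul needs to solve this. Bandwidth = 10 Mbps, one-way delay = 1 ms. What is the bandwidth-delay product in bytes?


Given: bandwidth = 10 Mbps, delay = 1 ms
BDP in bits = 10 * 10^6 * 1 / 1000
BDP in bits = 10000
BDP in bytes = 10000 / 8 = 1250

1250


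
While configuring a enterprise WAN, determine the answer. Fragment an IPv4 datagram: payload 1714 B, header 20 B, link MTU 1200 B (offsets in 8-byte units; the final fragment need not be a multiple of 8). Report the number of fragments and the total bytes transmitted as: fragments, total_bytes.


Max data per non-final fragment = floor((MTU - header)/8)*8 = floor((1200 - 20)/8)*8 = floor(1180/8)*8 = 1176 B
Final fragment needs no 8-byte alignment: it can carry up to MTU - header = 1180 B
Non-final fragments needed = ceil((payload - 1180) / 1176) = ceil(534/1176) = ceil(0.4541) = 1
Number of fragments = 1 + 1 = 2
Fragment sizes (data): 1 * 1176 B + 538 B (last, 538 <= 1180 OK)
Total bytes sent = payload + n_frags * header = 1714 + 2*20 = 1714 + 40 = 1754 B

2, 1754


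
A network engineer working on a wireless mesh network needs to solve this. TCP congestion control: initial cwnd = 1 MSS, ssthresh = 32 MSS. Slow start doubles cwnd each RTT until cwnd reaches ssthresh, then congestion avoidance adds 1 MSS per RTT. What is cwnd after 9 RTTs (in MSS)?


RTT 0: cwnd = 1 MSS (initial)
RTT 1: cwnd = 2 MSS (slow start, doubled)
RTT 2: cwnd = 4 MSS (slow start, doubled)
RTT 3: cwnd = 8 MSS (slow start, doubled)
RTT 4: cwnd = 16 MSS (slow start, doubled)
RTT 5: cwnd = 32 MSS (slow start, doubled)
RTT 6: cwnd = 33 MSS (congestion avoidance, +1)
RTT 7: cwnd = 34 MSS (congestion avoidance, +1)
RTT 8: cwnd = 35 MSS (congestion avoidance, +1)
RTT 9: cwnd = 36 MSS (congestion avoidance, +1)

36


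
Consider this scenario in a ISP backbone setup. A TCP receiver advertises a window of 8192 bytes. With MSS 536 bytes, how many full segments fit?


Given: RWND = 8192 bytes, MSS = 536 bytes
Full segments = floor(RWND / MSS)
Full segments = floor(8192 / 536)
Full segments = floor(15.2836) = 15

15


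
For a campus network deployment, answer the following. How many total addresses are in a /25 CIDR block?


Given: CIDR prefix /25
Host bits = 32 - 25 = 7
Total addresses = 2^7 = 128

128


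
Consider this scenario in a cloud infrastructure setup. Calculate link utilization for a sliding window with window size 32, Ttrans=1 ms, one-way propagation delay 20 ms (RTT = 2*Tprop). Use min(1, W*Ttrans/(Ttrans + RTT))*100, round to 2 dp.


Given: W = 32, Ttrans = 1 ms, RTT = 40 ms (= 2 * Tprop, Tprop = 20 ms)
Cycle time = Ttrans + RTT = 1 + 40 = 41 ms (first packet sent until its ACK returns)
W * Ttrans = 32 * 1 = 32 ms of sending per cycle
W * Ttrans / (Ttrans + RTT) = 32 / 41 = 0.780488
U = min(1, 0.780488) = 0.780488
U% = 78.05%

78.05


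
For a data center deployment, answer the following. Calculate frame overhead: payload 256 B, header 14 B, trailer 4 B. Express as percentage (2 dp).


Given: payload = 256 B, header = 14 B, trailer = 4 B
Overhead bytes = header + trailer = 14 + 4 = 18
Total frame = payload + overhead = 256 + 18 = 274
Overhead % = 18 / 274 * 100 = 6.5693% -> 6.57% (2 dp)

6.57


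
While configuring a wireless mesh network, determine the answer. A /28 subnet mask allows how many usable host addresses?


Given: subnet mask /28
Host bits = 32 - 28 = 4
Total addresses = 2^4 = 16
Usable hosts = 16 - 2 (network + broadcast) = 14

14


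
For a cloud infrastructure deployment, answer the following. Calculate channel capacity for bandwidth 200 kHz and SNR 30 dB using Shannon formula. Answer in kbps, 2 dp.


Given: B = 200 kHz, SNR = 30 dB
SNR linear = 10^(30/10) = 1000
1 + SNR = 1001
log2(1001) = 9.9672262588
C = 200 * 1000 * 9.9672262588 = 1993445.2518 bps
C = 1993.445252 kbps -> 1993.45 kbps (2 dp)

1993.45


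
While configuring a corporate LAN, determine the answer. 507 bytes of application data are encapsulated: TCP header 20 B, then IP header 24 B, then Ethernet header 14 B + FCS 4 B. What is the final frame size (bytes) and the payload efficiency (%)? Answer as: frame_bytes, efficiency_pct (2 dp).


TCP segment = 507 + 20 = 527 B
IP packet = 527 + 24 = 551 B
Ethernet frame = 551 + 14 + 4 = 569 B
Efficiency = app / frame = 507 / 569 = 0.891037 = 89.1037% -> 89.10% (2 dp)

569, 89.10


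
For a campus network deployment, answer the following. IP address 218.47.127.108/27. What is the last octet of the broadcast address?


Given: IP = 218.47.127.108, prefix = /27
Host bits = 32 - 27 = 5
Network last octet = 108 AND mask = 96
Host part size = 2^5 - 1 = 31
Broadcast last octet = 96 OR 31 = 127

127


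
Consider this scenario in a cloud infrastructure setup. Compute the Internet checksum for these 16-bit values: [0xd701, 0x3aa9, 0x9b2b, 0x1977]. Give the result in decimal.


Given words: [0xd701, 0x3aa9, 0x9b2b, 0x1977]
Step 1: Sum all words
Raw sum = 55041 + 15017 + 39723 + 6519 = 116300
Step 2: Fold carry: (50764 + 1) = 50765
One's complement = ~50765 & 0xFFFF = 14770

14770


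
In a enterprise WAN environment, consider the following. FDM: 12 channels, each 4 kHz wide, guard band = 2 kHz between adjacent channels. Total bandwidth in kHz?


Given: 12 channels, 4 kHz each, guard = 2 kHz
Channel bandwidth = 12 * 4 = 48 kHz
Guard bands = 11 gaps * 2 kHz = 22 kHz
Total = 48 + 22 = 70 kHz

70


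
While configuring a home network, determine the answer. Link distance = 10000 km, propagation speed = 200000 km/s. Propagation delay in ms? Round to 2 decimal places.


Given: distance = 10000 km, speed = 200000 km/s
Delay = distance / speed = 10000 / 200000 seconds
Delay in ms = 10000 * 1000 / 200000
Delay = 50.0000 ms
Rounded to 2 dp = 50.00 ms

50.00


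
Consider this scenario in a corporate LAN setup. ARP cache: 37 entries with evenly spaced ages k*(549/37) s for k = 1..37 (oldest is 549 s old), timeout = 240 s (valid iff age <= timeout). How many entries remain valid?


Ages are k * 549/37 s for k = 1..37 (spacing = 14.8378 s).
Entry k is valid iff k * 549/37 <= 240 iff k <= 37 * 240 / 549 = 16.1749
n_valid = floor(16.1749) = 16
(n_stale = 37 - 16 = 21)

16


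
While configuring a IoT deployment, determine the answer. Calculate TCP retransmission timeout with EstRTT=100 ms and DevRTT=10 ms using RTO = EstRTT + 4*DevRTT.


Given: EstRTT = 100 ms, DevRTT = 10 ms
Timeout = EstRTT + 4 * DevRTT
4 * DevRTT = 4 * 10 = 40
Timeout = 100 + 40 = 140 ms

140


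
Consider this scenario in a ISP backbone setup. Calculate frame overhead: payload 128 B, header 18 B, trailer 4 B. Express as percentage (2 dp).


Given: payload = 128 B, header = 18 B, trailer = 4 B
Overhead bytes = header + trailer = 18 + 4 = 22
Total frame = payload + overhead = 128 + 22 = 150
Overhead % = 22 / 150 * 100 = 14.6667% -> 14.67% (2 dp)

14.67


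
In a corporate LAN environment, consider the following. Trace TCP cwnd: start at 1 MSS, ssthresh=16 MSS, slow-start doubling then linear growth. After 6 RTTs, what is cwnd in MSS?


RTT 0: cwnd = 1 MSS (initial)
RTT 1: cwnd = 2 MSS (slow start, doubled)
RTT 2: cwnd = 4 MSS (slow start, doubled)
RTT 3: cwnd = 8 MSS (slow start, doubled)
RTT 4: cwnd = 16 MSS (slow start, doubled)
RTT 5: cwnd = 17 MSS (congestion avoidance, +1)
RTT 6: cwnd = 18 MSS (congestion avoidance, +1)

18


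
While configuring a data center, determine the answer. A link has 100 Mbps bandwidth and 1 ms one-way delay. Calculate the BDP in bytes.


Given: bandwidth = 100 Mbps, delay = 1 ms
BDP in bits = 100 * 10^6 * 1 / 1000
BDP in bits = 100000
BDP in bytes = 100000 / 8 = 12500

12500


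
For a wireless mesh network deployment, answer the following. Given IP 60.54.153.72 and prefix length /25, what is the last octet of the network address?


Given: IP = 60.54.153.72, prefix = /25
Subnet mask = 255.255.255.128
Last octet of IP: 72
Last octet of mask: 128
Network last octet = 72 AND 128 = 0

0


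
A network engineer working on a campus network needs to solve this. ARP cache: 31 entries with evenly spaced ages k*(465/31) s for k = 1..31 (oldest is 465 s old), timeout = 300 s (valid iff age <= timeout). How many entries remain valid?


Ages are k * 465/31 s for k = 1..31 (spacing = 15.0000 s).
Entry k is valid iff k * 465/31 <= 300 iff k <= 31 * 300 / 465 = 20.0000
n_valid = floor(20.0000) = 20
(n_stale = 31 - 20 = 11)

20


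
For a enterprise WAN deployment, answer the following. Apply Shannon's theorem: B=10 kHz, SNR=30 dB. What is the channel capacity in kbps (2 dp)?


Given: B = 10 kHz, SNR = 30 dB
SNR linear = 10^(30/10) = 1000
1 + SNR = 1001
log2(1001) = 9.9672262588
C = 10 * 1000 * 9.9672262588 = 99672.2626 bps
C = 99.672263 kbps -> 99.67 kbps (2 dp)

99.67


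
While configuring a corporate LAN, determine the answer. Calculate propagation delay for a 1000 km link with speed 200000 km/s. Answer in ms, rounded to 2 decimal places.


Given: distance = 1000 km, speed = 200000 km/s
Delay = distance / speed = 1000 / 200000 seconds
Delay in ms = 1000 * 1000 / 200000
Delay = 5.0000 ms
Rounded to 2 dp = 5.00 ms

5.00


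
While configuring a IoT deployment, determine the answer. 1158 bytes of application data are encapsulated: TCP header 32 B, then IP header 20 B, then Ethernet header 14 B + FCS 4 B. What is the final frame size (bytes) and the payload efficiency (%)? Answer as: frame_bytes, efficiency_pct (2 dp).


TCP segment = 1158 + 32 = 1190 B
IP packet = 1190 + 20 = 1210 B
Ethernet frame = 1210 + 14 + 4 = 1228 B
Efficiency = app / frame = 1158 / 1228 = 0.942997 = 94.2997% -> 94.30% (2 dp)

1228, 94.30
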